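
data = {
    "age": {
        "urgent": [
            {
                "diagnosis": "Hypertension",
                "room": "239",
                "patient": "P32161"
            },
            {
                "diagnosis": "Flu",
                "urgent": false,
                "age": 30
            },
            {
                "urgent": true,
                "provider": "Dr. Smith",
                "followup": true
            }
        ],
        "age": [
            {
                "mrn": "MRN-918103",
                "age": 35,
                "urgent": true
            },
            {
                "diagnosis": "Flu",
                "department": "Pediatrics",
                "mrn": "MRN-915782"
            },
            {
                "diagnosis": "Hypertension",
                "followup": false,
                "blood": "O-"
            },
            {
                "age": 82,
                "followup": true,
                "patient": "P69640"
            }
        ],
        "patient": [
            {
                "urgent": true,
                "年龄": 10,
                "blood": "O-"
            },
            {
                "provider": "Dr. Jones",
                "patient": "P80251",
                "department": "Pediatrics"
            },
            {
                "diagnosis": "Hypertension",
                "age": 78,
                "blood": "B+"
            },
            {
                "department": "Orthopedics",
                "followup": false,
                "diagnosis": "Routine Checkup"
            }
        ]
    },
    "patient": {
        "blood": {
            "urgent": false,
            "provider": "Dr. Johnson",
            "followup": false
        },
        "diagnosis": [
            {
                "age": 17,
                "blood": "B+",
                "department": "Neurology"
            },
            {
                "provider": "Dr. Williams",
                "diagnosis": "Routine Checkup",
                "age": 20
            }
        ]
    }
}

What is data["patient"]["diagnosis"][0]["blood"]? "B+"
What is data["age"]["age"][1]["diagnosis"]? "Flu"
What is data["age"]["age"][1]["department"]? "Pediatrics"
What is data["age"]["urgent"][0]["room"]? "239"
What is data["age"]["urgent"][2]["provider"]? "Dr. Smith"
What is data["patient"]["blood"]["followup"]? False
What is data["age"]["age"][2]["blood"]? "O-"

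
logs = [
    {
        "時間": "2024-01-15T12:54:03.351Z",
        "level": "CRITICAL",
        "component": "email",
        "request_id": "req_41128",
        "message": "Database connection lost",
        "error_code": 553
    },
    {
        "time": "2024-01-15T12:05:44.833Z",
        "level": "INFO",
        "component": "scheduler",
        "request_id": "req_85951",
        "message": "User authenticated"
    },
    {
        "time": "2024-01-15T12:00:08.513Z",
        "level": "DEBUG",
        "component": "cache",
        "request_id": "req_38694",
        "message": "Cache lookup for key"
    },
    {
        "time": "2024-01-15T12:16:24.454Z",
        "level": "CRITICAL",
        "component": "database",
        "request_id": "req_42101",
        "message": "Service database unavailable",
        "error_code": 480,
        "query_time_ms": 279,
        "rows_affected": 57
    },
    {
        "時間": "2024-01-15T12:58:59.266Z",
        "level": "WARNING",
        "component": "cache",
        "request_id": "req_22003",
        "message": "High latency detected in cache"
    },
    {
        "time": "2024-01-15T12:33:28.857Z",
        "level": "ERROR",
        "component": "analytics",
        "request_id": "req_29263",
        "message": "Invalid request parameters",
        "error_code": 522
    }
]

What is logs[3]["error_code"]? 480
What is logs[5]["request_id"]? "req_29263"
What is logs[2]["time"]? "2024-01-15T12:00:08.513Z"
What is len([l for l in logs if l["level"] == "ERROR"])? 1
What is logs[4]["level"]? "WARNING"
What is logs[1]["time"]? "2024-01-15T12:05:44.833Z"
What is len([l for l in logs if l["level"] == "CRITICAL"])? 2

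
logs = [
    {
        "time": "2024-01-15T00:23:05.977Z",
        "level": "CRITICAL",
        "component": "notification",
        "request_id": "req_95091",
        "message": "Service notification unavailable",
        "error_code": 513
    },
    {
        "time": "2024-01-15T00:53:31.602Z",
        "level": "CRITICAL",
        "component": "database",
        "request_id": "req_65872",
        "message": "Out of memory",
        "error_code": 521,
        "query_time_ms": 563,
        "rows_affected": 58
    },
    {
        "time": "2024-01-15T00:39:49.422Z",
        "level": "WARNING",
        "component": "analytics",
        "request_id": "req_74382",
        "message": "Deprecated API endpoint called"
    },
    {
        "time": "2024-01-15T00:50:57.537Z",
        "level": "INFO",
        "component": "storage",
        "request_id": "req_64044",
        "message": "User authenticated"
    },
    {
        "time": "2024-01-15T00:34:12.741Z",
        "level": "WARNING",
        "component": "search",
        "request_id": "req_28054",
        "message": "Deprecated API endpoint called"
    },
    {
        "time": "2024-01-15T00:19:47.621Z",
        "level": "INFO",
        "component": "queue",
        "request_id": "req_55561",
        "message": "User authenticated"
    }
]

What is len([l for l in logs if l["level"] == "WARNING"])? 2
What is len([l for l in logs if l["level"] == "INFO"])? 2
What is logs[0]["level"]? "CRITICAL"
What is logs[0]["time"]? "2024-01-15T00:23:05.977Z"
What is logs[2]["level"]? "WARNING"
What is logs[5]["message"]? "User authenticated"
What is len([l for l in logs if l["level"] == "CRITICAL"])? 2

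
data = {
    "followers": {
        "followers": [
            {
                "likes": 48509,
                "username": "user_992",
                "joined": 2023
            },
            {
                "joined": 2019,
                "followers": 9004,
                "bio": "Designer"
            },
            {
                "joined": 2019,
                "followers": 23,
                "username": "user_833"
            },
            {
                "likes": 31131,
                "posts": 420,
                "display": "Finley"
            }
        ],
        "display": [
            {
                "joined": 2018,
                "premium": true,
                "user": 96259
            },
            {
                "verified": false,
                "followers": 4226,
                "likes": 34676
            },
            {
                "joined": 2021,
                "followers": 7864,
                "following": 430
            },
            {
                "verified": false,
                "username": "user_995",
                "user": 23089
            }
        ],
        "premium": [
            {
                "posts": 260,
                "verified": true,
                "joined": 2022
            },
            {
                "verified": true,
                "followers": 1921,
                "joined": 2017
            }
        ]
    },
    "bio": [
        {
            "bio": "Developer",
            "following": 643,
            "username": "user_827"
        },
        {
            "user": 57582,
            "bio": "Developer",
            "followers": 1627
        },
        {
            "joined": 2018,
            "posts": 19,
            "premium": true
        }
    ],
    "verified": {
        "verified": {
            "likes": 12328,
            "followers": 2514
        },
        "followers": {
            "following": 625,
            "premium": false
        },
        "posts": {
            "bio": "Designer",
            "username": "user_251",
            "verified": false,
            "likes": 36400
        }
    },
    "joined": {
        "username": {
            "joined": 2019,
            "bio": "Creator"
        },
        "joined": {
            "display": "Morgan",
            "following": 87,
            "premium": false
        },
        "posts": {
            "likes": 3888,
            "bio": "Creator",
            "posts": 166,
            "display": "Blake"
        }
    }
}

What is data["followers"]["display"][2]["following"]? 430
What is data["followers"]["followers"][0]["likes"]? 48509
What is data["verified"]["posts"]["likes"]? 36400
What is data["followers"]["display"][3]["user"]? 23089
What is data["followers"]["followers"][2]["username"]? "user_833"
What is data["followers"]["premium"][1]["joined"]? 2017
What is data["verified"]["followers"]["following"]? 625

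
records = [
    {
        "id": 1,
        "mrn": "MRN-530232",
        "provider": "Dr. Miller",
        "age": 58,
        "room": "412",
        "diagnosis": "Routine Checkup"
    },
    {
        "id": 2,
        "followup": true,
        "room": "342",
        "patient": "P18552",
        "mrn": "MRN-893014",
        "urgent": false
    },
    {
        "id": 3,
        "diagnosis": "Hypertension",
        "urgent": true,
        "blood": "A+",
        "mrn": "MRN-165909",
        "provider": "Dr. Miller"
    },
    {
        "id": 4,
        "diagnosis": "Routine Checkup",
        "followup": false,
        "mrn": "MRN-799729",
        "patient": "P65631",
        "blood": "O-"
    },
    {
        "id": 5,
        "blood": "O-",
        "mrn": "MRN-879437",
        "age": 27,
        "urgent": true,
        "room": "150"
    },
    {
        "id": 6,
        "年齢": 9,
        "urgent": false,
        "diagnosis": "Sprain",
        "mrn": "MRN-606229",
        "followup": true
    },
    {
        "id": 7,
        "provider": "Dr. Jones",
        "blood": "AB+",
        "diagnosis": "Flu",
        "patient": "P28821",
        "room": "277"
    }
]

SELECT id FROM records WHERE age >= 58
[1]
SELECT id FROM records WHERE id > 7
[]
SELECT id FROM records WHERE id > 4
[5, 6, 7]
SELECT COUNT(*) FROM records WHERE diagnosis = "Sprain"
1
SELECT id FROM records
[1, 2, 3, 4, 5, 6, 7]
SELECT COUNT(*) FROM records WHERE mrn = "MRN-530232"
1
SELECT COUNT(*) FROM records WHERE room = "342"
1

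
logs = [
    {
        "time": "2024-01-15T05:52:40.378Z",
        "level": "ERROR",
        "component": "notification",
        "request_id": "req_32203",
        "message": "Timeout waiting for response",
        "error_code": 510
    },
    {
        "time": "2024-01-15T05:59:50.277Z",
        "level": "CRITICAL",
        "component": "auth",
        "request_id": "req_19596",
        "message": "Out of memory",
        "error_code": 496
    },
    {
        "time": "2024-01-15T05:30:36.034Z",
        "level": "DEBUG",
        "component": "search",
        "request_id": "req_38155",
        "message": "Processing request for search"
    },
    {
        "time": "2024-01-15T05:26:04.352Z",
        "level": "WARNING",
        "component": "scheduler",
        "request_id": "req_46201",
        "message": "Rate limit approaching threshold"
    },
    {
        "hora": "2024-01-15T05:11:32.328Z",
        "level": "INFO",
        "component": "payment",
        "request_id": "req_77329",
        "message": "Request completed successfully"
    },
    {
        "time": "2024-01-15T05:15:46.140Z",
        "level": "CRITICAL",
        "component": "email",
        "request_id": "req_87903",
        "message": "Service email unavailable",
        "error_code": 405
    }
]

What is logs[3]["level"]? "WARNING"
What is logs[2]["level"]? "DEBUG"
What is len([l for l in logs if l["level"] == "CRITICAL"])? 2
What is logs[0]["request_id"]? "req_32203"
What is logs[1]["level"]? "CRITICAL"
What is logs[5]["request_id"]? "req_87903"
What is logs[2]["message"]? "Processing request for search"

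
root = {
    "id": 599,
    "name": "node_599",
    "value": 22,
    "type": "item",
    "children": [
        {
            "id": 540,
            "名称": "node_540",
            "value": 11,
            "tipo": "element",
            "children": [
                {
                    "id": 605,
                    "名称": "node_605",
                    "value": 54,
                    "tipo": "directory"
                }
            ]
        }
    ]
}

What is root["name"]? "node_599"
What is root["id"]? 599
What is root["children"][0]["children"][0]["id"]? 605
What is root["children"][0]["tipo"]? "element"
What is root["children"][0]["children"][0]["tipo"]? "directory"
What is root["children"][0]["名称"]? "node_540"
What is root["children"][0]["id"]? 540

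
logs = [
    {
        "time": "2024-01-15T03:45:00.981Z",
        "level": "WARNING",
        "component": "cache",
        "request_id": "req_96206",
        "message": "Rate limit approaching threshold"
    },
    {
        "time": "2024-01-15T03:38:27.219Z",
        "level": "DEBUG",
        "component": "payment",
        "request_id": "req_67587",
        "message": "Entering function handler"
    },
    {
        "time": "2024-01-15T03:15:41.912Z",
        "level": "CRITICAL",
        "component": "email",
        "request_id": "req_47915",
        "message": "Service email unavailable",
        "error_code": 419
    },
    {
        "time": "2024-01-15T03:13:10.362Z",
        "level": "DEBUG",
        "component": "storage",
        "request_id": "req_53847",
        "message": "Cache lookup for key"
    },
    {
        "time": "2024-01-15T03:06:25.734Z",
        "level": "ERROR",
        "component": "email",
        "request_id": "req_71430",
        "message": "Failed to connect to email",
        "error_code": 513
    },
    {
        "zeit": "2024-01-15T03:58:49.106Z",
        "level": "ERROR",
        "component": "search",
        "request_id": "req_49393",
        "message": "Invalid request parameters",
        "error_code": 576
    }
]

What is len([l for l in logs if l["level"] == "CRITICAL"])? 1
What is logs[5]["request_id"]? "req_49393"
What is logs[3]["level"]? "DEBUG"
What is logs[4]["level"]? "ERROR"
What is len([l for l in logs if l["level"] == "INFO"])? 0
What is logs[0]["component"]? "cache"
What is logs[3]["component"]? "storage"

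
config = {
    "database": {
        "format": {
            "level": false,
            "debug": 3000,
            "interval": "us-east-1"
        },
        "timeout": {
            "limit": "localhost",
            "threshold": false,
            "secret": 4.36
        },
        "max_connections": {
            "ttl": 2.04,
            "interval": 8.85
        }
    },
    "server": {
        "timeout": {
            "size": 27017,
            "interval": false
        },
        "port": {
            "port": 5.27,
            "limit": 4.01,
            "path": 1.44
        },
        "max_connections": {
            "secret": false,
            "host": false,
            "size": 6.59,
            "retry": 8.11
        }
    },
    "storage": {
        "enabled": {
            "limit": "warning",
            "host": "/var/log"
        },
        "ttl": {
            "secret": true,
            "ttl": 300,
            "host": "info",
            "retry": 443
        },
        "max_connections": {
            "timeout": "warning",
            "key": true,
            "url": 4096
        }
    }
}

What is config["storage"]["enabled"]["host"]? "/var/log"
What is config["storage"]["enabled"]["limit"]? "warning"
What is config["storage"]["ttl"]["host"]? "info"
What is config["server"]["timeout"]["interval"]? False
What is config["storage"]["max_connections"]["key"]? True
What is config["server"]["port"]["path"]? 1.44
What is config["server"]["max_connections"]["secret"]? False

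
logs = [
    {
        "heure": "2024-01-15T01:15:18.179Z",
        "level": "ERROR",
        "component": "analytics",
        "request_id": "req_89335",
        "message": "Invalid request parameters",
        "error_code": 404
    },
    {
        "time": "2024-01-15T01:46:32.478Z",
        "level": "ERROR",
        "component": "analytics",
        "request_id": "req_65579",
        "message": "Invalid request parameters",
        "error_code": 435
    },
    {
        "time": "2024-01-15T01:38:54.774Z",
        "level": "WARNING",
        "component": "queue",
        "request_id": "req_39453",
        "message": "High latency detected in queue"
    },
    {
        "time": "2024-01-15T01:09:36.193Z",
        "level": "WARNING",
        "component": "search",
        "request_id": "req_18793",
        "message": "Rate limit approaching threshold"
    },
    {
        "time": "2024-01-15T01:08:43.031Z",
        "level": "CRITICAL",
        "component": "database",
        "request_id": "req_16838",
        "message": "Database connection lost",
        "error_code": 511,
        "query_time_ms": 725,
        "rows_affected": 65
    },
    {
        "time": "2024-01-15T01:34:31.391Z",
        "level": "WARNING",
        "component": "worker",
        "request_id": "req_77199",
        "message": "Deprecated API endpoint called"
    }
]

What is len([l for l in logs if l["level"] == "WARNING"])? 3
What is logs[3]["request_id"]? "req_18793"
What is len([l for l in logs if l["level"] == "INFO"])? 0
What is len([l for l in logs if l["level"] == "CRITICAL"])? 1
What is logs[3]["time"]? "2024-01-15T01:09:36.193Z"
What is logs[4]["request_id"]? "req_16838"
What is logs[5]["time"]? "2024-01-15T01:34:31.391Z"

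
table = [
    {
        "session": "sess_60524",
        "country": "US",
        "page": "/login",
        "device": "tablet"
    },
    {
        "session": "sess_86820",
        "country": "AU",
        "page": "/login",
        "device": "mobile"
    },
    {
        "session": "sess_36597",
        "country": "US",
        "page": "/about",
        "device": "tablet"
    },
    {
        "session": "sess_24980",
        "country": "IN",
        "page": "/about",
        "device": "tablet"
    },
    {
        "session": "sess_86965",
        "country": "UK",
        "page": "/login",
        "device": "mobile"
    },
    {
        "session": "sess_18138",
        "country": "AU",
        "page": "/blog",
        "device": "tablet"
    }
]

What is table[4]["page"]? "/login"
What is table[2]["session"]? "sess_36597"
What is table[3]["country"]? "IN"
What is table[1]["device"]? "mobile"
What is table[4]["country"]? "UK"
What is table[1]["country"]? "AU"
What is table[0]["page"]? "/login"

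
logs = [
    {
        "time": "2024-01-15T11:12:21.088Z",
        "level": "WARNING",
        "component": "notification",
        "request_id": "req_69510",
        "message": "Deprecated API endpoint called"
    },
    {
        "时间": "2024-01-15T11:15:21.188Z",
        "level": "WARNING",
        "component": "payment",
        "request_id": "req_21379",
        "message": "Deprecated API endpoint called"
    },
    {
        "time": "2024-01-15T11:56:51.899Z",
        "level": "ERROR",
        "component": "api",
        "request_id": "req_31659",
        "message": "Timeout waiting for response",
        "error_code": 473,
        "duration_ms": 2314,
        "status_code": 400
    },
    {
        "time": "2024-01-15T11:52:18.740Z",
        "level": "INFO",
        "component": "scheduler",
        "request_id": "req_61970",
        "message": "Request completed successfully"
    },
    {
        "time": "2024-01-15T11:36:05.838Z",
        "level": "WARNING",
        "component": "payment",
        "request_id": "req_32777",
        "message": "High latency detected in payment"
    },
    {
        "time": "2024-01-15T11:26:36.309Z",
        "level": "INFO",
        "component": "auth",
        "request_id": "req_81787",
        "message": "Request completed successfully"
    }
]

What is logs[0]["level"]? "WARNING"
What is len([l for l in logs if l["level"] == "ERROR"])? 1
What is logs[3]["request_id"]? "req_61970"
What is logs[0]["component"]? "notification"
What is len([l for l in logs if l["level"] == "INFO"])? 2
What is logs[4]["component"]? "payment"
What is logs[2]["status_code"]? 400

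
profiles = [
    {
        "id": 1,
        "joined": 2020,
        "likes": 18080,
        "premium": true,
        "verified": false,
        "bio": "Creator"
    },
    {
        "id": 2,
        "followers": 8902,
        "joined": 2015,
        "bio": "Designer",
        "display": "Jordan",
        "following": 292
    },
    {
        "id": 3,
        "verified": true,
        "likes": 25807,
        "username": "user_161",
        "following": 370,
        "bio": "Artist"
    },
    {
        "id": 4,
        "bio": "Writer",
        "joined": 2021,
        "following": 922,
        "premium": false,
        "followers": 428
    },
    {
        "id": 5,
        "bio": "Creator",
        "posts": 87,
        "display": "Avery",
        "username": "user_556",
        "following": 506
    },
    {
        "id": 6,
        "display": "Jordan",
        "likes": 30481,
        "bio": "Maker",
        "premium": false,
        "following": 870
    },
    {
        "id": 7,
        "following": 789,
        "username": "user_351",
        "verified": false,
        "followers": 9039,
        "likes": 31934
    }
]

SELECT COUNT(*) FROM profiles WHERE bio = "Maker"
1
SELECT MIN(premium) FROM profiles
False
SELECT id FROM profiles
[1, 2, 3, 4, 5, 6, 7]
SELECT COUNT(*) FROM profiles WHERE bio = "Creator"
2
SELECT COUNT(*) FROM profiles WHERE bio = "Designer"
1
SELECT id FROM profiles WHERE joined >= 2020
[1, 4]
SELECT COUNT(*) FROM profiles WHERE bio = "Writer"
1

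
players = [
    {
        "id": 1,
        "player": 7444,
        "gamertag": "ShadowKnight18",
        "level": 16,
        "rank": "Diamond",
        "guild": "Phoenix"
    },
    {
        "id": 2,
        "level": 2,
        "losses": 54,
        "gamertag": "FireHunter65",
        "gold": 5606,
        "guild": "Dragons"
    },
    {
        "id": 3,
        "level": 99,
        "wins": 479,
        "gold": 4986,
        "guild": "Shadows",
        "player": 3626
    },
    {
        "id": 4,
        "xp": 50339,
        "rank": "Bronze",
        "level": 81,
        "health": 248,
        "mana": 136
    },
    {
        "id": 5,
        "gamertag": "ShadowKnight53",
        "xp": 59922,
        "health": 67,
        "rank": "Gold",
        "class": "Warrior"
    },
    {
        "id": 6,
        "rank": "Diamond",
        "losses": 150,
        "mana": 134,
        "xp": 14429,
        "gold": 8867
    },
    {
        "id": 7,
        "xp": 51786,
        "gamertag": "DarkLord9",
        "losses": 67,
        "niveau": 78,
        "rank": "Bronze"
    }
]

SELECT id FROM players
[1, 2, 3, 4, 5, 6, 7]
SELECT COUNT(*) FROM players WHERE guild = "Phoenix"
1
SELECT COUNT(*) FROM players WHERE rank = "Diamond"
2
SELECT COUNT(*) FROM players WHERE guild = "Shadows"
1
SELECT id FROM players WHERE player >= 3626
[1, 3]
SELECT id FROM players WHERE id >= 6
[6, 7]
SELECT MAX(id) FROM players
7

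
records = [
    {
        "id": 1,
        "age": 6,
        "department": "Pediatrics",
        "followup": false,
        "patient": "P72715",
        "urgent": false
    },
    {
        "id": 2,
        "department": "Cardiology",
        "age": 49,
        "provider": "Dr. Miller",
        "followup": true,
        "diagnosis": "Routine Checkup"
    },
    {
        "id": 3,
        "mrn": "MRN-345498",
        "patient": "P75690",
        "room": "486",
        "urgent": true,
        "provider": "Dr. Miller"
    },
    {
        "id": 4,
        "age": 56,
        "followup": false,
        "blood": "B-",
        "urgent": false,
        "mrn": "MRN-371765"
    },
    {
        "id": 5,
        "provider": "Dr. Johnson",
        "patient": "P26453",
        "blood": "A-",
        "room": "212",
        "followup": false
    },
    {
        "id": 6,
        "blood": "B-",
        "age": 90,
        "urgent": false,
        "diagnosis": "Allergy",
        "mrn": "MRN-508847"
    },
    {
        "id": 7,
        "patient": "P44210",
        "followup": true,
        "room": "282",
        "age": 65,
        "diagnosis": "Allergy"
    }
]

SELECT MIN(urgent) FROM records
False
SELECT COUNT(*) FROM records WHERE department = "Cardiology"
1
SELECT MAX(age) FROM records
90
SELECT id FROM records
[1, 2, 3, 4, 5, 6, 7]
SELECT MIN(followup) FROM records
False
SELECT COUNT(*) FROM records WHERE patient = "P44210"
1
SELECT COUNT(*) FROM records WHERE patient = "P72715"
1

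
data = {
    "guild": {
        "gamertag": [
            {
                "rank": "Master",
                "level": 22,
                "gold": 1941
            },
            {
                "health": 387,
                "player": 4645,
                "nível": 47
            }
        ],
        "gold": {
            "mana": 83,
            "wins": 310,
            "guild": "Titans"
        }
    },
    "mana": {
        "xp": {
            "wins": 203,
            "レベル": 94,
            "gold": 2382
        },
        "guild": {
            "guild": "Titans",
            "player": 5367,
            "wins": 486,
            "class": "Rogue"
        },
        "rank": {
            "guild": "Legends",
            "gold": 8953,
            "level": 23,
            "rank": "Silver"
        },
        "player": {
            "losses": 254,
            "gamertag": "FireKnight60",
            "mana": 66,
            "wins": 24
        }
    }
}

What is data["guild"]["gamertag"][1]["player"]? 4645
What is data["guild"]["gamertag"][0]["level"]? 22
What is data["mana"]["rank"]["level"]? 23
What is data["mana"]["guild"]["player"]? 5367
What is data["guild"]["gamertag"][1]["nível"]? 47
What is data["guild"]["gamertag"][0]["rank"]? "Master"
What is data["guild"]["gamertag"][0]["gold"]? 1941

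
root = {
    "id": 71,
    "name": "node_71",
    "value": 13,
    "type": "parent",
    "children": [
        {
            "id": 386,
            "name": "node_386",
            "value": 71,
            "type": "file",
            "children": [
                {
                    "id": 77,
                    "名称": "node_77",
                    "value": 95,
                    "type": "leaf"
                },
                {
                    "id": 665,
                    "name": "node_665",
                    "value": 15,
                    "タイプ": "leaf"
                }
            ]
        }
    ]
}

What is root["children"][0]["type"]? "file"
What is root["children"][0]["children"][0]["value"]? 95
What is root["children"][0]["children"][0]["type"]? "leaf"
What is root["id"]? 71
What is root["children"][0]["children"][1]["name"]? "node_665"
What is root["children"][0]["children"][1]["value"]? 15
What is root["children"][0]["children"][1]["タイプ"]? "leaf"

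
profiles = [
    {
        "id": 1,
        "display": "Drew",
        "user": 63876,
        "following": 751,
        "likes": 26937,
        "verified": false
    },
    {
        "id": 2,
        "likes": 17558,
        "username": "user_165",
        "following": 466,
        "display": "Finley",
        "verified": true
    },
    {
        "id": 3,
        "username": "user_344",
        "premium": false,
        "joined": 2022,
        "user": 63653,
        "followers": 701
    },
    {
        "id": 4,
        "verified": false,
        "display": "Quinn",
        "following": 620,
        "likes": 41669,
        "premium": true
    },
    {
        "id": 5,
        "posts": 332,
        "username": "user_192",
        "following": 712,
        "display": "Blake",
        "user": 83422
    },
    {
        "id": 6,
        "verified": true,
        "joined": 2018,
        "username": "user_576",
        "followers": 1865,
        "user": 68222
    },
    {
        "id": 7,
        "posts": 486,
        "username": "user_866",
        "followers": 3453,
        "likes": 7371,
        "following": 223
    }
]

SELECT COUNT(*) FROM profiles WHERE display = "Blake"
1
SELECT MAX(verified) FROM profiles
True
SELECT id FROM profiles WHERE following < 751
[2, 4, 5, 7]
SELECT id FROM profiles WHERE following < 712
[2, 4, 7]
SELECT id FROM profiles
[1, 2, 3, 4, 5, 6, 7]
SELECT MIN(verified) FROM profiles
False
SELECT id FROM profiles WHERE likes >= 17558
[1, 2, 4]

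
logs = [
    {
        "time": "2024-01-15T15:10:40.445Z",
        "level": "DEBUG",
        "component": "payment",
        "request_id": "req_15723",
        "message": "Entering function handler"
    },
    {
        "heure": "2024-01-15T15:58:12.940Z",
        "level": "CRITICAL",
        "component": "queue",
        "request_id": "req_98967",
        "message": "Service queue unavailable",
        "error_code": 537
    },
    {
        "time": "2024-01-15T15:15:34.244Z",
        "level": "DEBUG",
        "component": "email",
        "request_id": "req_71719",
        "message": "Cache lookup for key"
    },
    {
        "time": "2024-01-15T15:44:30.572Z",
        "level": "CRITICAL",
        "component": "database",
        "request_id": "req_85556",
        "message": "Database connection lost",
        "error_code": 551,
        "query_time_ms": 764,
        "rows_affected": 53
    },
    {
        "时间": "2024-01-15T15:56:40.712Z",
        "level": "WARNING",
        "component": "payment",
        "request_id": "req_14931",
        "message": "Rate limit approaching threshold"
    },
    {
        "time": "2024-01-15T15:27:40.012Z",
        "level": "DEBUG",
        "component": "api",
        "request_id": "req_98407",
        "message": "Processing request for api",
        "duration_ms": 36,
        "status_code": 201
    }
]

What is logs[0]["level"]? "DEBUG"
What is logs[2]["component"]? "email"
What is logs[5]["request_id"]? "req_98407"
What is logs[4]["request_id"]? "req_14931"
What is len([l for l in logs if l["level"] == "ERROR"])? 0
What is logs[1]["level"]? "CRITICAL"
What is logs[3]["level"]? "CRITICAL"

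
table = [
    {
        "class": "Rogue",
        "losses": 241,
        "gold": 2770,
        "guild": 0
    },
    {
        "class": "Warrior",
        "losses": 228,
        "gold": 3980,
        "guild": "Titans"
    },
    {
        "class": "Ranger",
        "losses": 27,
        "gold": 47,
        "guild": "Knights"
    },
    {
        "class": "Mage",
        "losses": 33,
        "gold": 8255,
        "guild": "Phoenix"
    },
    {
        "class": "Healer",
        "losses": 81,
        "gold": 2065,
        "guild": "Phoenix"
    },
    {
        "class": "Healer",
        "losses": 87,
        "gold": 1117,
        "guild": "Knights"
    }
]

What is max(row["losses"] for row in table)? 241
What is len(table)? 6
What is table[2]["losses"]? 27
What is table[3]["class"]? "Mage"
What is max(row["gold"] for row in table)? 8255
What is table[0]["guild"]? 0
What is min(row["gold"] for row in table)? 47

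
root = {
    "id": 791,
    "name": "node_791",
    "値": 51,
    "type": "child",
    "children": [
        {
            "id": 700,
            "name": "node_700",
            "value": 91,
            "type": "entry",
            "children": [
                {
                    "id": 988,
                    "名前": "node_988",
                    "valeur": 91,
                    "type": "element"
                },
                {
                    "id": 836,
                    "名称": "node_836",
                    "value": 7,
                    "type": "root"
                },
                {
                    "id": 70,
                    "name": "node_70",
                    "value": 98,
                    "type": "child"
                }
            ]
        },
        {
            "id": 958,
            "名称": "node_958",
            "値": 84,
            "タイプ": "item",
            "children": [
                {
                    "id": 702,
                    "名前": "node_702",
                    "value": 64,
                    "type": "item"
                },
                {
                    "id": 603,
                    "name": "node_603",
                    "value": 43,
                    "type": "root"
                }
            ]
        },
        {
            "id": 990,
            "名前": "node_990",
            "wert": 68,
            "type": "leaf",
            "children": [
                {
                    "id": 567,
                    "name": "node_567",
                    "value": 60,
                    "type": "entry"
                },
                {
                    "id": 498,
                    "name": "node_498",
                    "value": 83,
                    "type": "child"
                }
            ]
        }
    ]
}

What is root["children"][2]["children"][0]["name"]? "node_567"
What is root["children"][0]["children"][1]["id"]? 836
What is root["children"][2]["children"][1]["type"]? "child"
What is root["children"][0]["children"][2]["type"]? "child"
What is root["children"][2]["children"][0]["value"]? 60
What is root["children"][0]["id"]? 700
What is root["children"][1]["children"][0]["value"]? 64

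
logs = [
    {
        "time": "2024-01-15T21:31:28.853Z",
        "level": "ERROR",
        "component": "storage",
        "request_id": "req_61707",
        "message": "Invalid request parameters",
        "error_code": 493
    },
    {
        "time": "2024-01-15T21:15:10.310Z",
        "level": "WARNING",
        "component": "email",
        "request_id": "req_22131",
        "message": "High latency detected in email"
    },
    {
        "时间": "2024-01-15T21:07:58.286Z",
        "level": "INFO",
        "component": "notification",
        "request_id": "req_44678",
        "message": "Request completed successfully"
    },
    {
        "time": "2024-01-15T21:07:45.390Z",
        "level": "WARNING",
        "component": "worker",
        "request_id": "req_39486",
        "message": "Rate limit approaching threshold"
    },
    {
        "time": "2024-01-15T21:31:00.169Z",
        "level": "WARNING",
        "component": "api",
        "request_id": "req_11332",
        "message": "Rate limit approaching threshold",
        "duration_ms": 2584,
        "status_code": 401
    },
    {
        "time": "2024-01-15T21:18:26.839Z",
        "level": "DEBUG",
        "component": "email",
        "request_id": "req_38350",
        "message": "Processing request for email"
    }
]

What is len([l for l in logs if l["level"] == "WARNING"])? 3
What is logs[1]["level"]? "WARNING"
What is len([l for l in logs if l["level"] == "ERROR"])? 1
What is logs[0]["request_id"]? "req_61707"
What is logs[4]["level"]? "WARNING"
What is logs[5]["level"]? "DEBUG"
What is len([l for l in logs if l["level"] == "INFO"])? 1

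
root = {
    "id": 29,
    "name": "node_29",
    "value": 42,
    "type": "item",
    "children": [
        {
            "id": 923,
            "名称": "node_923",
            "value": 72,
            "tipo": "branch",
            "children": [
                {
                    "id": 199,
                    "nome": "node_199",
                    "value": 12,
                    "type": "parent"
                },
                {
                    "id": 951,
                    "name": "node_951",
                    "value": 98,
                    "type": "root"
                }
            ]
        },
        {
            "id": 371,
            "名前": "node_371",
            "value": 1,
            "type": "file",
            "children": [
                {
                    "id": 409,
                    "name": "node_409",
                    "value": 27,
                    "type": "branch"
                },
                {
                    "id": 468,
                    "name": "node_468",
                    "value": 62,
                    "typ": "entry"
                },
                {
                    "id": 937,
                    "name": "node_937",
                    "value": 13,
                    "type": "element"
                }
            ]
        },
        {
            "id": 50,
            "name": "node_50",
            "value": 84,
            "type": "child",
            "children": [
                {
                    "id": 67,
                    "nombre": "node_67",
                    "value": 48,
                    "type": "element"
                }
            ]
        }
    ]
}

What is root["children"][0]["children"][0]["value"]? 12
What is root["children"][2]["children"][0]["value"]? 48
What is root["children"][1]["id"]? 371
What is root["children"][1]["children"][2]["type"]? "element"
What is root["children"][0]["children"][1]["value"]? 98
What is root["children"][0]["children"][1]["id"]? 951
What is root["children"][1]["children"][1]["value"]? 62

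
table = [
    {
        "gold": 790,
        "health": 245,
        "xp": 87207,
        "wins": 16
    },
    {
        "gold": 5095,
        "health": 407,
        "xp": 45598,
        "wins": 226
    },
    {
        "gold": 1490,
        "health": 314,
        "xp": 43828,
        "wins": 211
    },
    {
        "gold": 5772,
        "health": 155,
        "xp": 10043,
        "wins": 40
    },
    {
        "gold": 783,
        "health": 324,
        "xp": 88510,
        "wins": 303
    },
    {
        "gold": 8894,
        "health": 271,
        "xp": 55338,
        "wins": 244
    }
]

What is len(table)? 6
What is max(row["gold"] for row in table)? 8894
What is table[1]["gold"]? 5095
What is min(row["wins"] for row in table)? 16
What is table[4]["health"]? 324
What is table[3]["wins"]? 40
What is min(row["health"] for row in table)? 155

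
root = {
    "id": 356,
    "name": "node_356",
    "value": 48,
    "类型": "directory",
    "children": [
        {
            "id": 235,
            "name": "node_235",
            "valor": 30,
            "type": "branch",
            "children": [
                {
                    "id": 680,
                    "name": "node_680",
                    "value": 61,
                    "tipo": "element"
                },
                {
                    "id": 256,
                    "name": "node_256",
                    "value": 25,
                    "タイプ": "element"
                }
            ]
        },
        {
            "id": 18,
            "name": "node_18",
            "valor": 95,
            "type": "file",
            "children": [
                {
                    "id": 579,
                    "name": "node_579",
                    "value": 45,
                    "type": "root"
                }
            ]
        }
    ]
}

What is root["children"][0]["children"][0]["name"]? "node_680"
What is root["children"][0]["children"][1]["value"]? 25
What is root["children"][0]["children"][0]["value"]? 61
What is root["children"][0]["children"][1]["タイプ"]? "element"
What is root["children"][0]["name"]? "node_235"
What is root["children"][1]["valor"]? 95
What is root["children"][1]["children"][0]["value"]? 45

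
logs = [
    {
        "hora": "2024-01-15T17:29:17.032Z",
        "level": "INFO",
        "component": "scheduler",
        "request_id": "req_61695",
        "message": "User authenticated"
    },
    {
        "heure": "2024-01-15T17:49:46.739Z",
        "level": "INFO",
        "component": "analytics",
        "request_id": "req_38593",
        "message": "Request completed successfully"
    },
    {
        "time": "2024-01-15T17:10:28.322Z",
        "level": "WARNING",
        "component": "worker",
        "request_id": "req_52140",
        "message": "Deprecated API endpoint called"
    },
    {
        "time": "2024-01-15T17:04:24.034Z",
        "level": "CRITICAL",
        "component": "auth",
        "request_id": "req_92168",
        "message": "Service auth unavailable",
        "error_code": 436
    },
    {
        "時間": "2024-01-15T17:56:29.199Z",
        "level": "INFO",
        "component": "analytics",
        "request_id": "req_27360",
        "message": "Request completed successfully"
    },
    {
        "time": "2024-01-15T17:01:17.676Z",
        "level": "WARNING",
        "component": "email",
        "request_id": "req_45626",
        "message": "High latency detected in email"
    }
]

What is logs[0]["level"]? "INFO"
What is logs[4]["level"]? "INFO"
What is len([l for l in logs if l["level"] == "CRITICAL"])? 1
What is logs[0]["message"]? "User authenticated"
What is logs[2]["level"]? "WARNING"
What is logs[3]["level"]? "CRITICAL"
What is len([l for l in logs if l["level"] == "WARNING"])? 2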